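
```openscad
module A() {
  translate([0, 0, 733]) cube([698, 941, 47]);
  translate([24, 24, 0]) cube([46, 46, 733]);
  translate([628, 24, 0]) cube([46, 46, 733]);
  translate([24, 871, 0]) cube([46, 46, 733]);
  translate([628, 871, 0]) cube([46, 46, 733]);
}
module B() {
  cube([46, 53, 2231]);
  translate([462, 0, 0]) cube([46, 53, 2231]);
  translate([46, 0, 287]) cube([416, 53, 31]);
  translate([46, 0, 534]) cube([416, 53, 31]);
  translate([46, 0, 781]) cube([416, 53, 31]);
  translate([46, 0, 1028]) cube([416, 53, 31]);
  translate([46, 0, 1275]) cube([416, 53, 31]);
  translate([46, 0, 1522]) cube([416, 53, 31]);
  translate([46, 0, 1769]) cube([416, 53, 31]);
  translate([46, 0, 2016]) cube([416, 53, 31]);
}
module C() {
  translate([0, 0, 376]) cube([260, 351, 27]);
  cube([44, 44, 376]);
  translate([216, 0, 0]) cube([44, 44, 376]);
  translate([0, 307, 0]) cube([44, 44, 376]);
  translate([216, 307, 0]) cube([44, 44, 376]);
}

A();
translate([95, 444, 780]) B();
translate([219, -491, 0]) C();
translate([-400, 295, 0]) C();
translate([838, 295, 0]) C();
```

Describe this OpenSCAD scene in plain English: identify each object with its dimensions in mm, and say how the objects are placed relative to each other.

A is a table: top 698 mm (x) × 941 mm (y), 47 mm thick, upper face at z = 780 mm, on four 46×46 mm square legs, each inset 24 mm from the nearest pair of top edges, running from z = 0 to the bottom of the top.

B is a wooden ladder with two side rails of 46×53 mm section and 2231 mm height, set 508 mm apart overall. Between them run 8 rectangular rungs (53 mm deep, 31 mm thick), front faces flush with the rails' −y face. The bottom of the first rung is 287 mm above the floor and each subsequent rung is 247 mm higher than the one below.

C is a four-legged stool. The seat is a 260×351×27 mm slab whose top surface is at z = 403 mm; four square legs, each 44×44 mm in cross-section, run from the floor (z = 0) to the underside of the seat, each flush with a corner of the seat.

The ladder is on top of the table, centred. Three stools sit around the table at the −y, −x, +x sides.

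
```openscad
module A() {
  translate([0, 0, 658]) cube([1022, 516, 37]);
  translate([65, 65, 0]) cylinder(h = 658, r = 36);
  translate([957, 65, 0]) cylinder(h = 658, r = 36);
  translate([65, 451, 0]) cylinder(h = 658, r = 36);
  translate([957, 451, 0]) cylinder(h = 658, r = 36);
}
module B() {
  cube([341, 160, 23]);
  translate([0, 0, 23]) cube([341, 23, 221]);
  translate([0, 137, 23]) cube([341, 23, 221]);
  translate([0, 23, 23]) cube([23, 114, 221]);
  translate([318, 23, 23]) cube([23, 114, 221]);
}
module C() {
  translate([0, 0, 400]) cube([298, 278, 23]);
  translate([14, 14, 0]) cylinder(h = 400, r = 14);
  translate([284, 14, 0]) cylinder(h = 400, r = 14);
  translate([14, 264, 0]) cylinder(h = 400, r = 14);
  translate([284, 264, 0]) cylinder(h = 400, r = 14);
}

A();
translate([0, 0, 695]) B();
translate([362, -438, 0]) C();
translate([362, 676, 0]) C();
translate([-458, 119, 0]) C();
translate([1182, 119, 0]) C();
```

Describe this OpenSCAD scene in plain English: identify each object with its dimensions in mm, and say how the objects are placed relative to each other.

A is a table with a 1022×516 mm rectangular top, 37 mm thick, top surface at z = 695 mm, supported by four round legs of 72 mm diameter, each leg's bounding box inset 29 mm from the nearest pair of top edges, running from the floor.

B is an open storage box with external size 341×160×244 mm and wall thickness 23 mm (the base is also 23 mm thick). The base covers the whole footprint; the four walls stand on the base, with the y-facing walls full-width and the x-facing walls fitting between their inner faces.

C is a simple wooden stool: a rectangular seat 298 mm (x) by 278 mm (y), 23 mm thick, top face at z = 423 mm, on four round legs, each 28 mm in diameter. The legs rest on z = 0, each leg's axis is inset half a diameter from the nearest pair of seat edges (so the leg's bounding box is flush with the corner).

The open box is on top of the table. Four stools sit around the table at the −y, +y, −x, +x sides.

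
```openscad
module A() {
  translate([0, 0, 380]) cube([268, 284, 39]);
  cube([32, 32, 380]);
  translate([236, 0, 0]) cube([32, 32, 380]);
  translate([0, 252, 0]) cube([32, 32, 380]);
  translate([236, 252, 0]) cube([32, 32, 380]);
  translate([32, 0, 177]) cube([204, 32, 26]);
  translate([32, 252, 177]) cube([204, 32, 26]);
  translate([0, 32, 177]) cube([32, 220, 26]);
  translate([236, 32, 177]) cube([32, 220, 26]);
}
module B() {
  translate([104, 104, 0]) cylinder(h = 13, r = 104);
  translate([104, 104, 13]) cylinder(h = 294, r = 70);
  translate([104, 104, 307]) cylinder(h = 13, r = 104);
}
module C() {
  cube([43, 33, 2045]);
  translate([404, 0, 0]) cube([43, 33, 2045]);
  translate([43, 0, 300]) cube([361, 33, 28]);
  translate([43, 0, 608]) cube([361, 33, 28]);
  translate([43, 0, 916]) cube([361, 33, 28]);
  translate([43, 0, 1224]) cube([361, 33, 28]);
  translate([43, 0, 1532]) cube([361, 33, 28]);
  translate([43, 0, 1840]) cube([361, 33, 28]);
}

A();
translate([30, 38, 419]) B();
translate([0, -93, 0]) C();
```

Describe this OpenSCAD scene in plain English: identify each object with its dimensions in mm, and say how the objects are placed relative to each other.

A is a four-legged stool. The seat is 268×284 mm, 39 mm thick, top at z = 419 mm. It stands on four square legs, each 32×32 mm in cross-section, from z = 0 to the seat underside, each flush with a corner of the seat. Four stretchers, 32 mm wide and 26 mm tall, connect adjacent legs with their undersides at z = 177 mm, each running between the inner faces of the legs it joins and aligned with the legs' outer faces on the other axis.

B is a spool: two coaxial disc flanges of radius 104 mm and thickness 13 mm, joined by a core cylinder of radius 70 mm and height 294 mm. The lower flange rests on z = 0 and the three cylinders share a vertical axis.

C is a straight ladder. Two 43×33 mm vertical rails, 2045 mm tall, stand 447 mm apart (outside-to-outside) with their front faces coplanar on the −y side. 6 rungs, each 33 mm deep and 28 mm tall, span between the inner faces of the rails, front faces flush with the rails. The lowest rung's underside is at z = 300 mm and rungs are spaced 308 mm apart (underside to underside).

The spool is on top of the stool, centred. The ladder is on the floor beside the stool on its −y side.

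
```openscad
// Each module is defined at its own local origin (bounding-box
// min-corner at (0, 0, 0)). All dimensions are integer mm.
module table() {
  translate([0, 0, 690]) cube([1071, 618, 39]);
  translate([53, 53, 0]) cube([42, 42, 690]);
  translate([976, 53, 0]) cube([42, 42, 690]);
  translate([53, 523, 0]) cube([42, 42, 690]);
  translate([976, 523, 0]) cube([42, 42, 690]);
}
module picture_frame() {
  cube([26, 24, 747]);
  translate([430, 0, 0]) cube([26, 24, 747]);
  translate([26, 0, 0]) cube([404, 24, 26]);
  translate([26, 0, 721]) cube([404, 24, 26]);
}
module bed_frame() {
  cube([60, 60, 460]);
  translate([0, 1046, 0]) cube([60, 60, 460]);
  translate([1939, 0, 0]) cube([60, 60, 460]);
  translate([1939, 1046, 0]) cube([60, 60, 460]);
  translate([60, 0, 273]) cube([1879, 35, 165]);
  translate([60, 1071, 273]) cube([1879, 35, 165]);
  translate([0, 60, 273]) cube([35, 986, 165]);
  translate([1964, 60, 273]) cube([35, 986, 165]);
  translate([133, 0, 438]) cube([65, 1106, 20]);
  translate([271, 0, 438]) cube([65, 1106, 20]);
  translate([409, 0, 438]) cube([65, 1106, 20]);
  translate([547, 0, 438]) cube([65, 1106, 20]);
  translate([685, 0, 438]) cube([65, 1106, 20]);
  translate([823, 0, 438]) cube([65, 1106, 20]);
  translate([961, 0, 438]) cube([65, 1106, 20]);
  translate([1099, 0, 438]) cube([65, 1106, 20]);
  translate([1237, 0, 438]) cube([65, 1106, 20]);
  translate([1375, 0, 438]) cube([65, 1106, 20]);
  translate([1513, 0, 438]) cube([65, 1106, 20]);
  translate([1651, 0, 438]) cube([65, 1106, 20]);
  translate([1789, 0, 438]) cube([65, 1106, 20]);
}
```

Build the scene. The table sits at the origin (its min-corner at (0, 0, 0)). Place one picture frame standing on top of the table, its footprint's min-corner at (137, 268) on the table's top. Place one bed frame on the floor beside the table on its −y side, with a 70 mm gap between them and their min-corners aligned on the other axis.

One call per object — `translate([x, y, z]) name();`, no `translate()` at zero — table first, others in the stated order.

table();
translate([137, 268, 729]) picture_frame();
translate([0, -1176, 0]) bed_frame();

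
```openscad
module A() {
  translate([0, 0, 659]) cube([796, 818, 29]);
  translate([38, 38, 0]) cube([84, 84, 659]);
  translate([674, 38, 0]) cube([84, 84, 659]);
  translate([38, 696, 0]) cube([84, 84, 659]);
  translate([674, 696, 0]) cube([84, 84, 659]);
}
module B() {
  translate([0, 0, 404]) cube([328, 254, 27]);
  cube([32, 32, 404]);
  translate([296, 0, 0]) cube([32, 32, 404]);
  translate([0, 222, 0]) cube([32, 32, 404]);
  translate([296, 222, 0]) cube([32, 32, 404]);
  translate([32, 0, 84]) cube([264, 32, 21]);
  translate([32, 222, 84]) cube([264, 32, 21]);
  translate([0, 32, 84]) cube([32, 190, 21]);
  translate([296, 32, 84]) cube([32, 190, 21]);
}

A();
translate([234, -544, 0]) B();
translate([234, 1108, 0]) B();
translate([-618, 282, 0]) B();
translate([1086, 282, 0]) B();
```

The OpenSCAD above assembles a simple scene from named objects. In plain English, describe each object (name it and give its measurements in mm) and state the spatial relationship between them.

A is a table: top 796 mm (x) × 818 mm (y), 29 mm thick, upper face at z = 688 mm, on four 84×84 mm square legs, each inset 38 mm from the nearest pair of top edges, running from z = 0 to the bottom of the top.

B is a simple wooden stool: a rectangular seat 328 mm (x) by 254 mm (y), 27 mm thick, top face at z = 431 mm, on four square legs, each 32×32 mm in cross-section. The legs rest on z = 0, each flush with a corner of the seat. Four stretchers, 32 mm wide and 21 mm tall, connect adjacent legs with their undersides at z = 84 mm, each running between the inner faces of the legs it joins and aligned with the legs' outer faces on the other axis.

Four stools sit around the table at the −y, +y, −x, +x sides.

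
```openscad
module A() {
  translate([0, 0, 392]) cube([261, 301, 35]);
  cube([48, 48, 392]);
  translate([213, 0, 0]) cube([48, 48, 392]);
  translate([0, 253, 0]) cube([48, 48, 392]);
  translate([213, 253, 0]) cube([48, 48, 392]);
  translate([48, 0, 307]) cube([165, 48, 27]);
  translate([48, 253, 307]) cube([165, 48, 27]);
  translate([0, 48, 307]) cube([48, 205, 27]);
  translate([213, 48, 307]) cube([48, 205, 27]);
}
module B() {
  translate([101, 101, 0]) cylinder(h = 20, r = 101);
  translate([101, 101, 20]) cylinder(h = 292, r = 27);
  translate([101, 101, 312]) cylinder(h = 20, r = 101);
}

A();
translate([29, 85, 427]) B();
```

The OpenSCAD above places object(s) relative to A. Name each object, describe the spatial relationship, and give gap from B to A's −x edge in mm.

The spool's min-x is at 29; the stool's min-x is 0; gap = 29 mm.

A is a stool. B is a spool. The spool is on top of the stool. The gap from the spool to the stool's −x edge is 29 mm.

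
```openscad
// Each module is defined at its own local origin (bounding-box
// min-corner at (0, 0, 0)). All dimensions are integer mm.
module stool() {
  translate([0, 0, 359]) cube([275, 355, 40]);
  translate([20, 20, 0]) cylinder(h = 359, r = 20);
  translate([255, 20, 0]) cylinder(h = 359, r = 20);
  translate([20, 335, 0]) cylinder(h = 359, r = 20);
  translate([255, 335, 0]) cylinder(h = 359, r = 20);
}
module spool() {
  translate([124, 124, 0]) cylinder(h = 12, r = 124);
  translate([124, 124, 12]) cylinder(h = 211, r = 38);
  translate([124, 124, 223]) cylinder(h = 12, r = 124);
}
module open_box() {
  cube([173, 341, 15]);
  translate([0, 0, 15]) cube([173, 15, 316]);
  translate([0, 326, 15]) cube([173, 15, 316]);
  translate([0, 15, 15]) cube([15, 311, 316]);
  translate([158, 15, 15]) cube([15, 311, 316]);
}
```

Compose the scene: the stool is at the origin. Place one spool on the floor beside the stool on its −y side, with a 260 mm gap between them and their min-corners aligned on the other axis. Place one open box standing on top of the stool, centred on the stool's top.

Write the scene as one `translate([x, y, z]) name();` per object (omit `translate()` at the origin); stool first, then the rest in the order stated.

stool();
translate([0, -508, 0]) spool();
translate([51, 7, 399]) open_box();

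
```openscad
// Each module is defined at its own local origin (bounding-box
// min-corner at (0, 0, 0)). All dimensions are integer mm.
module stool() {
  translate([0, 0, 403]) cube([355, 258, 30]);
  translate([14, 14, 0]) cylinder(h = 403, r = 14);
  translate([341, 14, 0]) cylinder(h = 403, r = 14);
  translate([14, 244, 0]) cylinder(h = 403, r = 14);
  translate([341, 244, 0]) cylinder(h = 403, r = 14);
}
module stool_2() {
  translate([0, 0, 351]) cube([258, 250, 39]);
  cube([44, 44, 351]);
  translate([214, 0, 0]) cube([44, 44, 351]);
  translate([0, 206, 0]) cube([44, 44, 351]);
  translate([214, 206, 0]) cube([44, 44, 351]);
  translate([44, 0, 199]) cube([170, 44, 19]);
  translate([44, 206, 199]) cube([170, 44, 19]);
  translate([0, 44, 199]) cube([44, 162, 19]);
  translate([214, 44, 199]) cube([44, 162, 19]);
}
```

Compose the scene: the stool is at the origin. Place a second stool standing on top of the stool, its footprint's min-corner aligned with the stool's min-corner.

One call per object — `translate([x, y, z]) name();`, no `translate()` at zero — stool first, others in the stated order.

stool();
translate([0, 0, 433]) stool_2();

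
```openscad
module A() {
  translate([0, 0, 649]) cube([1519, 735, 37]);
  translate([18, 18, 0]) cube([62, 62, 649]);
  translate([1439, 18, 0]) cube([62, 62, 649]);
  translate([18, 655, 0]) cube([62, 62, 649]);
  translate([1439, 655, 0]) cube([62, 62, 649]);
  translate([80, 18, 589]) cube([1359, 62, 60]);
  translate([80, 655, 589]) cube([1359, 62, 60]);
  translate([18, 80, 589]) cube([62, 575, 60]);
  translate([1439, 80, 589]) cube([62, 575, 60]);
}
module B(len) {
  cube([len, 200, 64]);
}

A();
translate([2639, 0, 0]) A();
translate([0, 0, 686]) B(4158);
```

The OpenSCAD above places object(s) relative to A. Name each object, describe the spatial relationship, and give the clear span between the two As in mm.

A is a table. B is a beam. A beam spans the tops of two tables. The clear span between the two tables is 1120 mm.

Second table starts at x = 2639; first ends at x = 1519; clear span = 2639 − 1519 = 1120 mm.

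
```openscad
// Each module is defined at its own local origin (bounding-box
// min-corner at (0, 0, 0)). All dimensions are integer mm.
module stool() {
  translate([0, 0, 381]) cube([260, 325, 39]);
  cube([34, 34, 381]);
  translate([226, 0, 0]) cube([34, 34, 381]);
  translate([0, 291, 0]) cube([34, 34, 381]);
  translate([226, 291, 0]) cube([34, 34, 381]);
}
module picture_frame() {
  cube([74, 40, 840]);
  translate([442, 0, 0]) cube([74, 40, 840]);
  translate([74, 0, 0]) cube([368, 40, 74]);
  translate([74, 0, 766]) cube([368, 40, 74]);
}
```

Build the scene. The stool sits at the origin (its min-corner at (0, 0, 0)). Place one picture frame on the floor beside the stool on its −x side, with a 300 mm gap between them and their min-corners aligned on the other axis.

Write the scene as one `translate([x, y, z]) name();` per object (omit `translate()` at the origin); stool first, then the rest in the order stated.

stool();
translate([-816, 0, 0]) picture_frame();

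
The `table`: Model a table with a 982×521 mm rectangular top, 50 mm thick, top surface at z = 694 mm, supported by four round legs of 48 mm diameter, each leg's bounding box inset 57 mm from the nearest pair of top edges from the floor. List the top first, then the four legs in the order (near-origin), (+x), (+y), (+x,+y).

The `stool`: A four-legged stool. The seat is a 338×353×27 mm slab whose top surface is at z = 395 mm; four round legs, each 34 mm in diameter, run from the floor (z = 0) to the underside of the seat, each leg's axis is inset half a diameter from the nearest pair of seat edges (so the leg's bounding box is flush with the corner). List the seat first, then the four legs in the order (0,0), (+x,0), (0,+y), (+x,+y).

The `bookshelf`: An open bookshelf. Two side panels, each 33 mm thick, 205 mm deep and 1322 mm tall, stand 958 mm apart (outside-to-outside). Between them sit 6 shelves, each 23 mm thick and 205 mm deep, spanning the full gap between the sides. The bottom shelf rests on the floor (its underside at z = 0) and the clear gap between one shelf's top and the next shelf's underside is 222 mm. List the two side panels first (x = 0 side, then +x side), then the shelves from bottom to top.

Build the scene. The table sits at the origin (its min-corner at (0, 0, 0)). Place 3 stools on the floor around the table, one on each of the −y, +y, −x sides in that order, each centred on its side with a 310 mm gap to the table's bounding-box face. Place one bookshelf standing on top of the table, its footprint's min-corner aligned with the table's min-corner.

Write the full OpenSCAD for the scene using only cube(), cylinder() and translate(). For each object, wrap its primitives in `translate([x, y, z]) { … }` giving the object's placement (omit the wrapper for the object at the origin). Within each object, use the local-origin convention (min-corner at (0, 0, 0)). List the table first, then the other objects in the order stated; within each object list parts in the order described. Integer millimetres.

translate([0, 0, 644]) cube([982, 521, 50]);
translate([81, 81, 0]) cylinder(h = 644, r = 24);
translate([901, 81, 0]) cylinder(h = 644, r = 24);
translate([81, 440, 0]) cylinder(h = 644, r = 24);
translate([901, 440, 0]) cylinder(h = 644, r = 24);
translate([322, -663, 0]) {
  translate([0, 0, 368]) cube([338, 353, 27]);
  translate([17, 17, 0]) cylinder(h = 368, r = 17);
  translate([321, 17, 0]) cylinder(h = 368, r = 17);
  translate([17, 336, 0]) cylinder(h = 368, r = 17);
  translate([321, 336, 0]) cylinder(h = 368, r = 17);
}
translate([322, 831, 0]) {
  translate([0, 0, 368]) cube([338, 353, 27]);
  translate([17, 17, 0]) cylinder(h = 368, r = 17);
  translate([321, 17, 0]) cylinder(h = 368, r = 17);
  translate([17, 336, 0]) cylinder(h = 368, r = 17);
  translate([321, 336, 0]) cylinder(h = 368, r = 17);
}
translate([-648, 84, 0]) {
  translate([0, 0, 368]) cube([338, 353, 27]);
  translate([17, 17, 0]) cylinder(h = 368, r = 17);
  translate([321, 17, 0]) cylinder(h = 368, r = 17);
  translate([17, 336, 0]) cylinder(h = 368, r = 17);
  translate([321, 336, 0]) cylinder(h = 368, r = 17);
}
translate([0, 0, 694]) {
  cube([33, 205, 1322]);
  translate([925, 0, 0]) cube([33, 205, 1322]);
  translate([33, 0, 0]) cube([892, 205, 23]);
  translate([33, 0, 245]) cube([892, 205, 23]);
  translate([33, 0, 490]) cube([892, 205, 23]);
  translate([33, 0, 735]) cube([892, 205, 23]);
  translate([33, 0, 980]) cube([892, 205, 23]);
  translate([33, 0, 1225]) cube([892, 205, 23]);
}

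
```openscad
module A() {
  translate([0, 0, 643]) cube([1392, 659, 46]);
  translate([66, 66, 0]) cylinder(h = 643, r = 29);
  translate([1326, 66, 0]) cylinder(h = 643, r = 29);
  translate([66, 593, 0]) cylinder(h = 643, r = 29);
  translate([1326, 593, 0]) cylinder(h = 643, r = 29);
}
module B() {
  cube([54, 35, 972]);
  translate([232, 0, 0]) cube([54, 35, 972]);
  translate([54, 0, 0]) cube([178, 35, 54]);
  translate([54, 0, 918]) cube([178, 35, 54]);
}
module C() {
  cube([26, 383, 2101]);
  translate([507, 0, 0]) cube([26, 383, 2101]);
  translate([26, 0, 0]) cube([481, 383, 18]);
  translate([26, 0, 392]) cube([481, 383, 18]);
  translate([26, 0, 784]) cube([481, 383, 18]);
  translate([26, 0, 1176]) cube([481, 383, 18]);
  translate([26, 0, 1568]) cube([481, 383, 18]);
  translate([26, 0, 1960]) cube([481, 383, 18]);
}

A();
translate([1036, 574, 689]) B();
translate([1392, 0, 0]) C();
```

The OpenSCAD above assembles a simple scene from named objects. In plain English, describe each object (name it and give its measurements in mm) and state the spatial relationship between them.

A is a table with a 1392×659 mm rectangular top, 46 mm thick, top surface at z = 689 mm, supported by four round legs of 58 mm diameter, each leg's bounding box inset 37 mm from the nearest pair of top edges, running from the floor.

B is a picture frame with a 178×864 mm rectangular opening (x by z) and a uniform 54 mm border on every side. Frame depth is 35 mm along y. It is built from two vertical stiles running the full outside height and two horizontal rails spanning the gap between the stiles.

C is a bookshelf 533 mm wide overall, 383 mm deep and 2101 mm tall. The two sides are 26 mm thick vertical panels. 6 horizontal shelves of 18 mm thickness span between the inner faces of the sides; the lowest shelf sits on the floor and shelves are stacked with a clear vertical gap of 374 mm between each pair.

The picture frame is on top of the table. The bookshelf is against the table's +x side, with their −y faces flush.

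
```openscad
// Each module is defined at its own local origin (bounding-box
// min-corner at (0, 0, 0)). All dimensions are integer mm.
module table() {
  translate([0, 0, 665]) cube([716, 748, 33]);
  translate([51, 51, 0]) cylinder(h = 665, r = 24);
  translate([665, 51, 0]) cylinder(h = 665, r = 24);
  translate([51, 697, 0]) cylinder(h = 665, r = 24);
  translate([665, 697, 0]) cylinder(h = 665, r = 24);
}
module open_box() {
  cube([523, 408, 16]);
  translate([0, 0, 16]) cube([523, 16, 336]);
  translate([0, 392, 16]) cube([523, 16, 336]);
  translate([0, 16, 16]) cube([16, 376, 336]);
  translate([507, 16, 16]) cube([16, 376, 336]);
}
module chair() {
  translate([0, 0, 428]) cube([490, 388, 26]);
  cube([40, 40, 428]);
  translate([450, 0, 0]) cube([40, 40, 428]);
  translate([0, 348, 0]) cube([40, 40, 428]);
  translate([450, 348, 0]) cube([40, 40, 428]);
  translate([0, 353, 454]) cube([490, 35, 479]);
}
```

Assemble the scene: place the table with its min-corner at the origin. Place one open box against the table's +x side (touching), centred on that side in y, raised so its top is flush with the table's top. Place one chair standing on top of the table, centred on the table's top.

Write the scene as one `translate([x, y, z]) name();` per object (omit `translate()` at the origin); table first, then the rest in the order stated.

table();
translate([716, 170, 346]) open_box();
translate([113, 180, 698]) chair();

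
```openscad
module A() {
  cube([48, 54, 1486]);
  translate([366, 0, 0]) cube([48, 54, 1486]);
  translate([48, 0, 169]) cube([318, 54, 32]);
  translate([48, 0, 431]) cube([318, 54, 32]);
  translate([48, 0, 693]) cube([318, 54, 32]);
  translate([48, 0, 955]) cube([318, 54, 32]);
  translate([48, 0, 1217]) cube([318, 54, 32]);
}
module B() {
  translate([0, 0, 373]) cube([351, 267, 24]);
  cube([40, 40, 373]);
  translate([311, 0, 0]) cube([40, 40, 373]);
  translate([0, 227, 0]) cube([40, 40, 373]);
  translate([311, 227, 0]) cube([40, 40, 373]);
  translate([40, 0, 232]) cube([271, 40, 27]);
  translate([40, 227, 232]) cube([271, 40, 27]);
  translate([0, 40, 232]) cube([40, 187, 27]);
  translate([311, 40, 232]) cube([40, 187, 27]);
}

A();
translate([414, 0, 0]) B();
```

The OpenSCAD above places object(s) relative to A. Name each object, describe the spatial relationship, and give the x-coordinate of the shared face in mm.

The ladder's +x face and the stool's −x face are both at x = 414 mm.

A is a ladder. B is a stool. The stool is against the ladder's +x side, with their −y faces flush. The x-coordinate of the shared face is 414 mm.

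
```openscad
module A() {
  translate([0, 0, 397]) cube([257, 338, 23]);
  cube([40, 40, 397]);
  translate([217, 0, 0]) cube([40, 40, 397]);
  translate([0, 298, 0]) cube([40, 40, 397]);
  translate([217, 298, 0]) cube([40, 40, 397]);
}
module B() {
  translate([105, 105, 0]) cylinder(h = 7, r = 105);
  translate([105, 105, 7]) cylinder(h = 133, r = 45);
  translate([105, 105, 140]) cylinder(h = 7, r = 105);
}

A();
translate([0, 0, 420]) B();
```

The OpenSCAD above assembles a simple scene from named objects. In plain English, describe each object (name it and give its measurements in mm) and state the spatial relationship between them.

A is a four-legged stool. The seat is 257×338 mm, 23 mm thick, top at z = 420 mm. It stands on four square legs, each 40×40 mm in cross-section, from z = 0 to the seat underside, each flush with a corner of the seat.

B is a spool: two coaxial disc flanges of radius 105 mm and thickness 7 mm, joined by a core cylinder of radius 45 mm and height 133 mm. The lower flange rests on z = 0 and the three cylinders share a vertical axis.

The spool is on top of the stool.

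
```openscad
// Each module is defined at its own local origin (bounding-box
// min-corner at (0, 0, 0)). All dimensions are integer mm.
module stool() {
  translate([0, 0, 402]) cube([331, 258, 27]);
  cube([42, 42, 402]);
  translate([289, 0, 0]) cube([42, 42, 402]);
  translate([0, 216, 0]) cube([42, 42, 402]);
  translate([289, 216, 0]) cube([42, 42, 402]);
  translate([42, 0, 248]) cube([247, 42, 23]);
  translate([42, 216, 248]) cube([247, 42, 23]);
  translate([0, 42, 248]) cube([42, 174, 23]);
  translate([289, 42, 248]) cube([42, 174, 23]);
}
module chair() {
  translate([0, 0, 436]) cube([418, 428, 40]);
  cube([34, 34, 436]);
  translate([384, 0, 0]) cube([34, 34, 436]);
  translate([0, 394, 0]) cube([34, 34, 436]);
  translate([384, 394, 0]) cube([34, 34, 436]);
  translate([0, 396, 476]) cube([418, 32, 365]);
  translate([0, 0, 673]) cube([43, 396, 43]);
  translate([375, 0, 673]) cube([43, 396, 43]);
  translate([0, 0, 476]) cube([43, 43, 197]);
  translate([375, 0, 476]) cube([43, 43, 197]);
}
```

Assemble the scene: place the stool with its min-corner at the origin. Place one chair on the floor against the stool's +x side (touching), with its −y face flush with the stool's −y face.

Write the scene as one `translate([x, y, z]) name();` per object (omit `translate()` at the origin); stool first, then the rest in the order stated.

stool();
translate([331, 0, 0]) chair();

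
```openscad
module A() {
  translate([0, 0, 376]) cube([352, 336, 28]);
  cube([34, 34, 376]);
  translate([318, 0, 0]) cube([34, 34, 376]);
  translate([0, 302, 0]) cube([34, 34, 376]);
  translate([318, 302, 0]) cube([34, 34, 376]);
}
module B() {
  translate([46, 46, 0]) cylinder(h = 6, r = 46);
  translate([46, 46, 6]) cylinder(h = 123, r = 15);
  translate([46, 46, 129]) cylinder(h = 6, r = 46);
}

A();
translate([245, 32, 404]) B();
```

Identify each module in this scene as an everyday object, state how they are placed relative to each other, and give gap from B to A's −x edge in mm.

A is a stool. B is a spool. The spool is on top of the stool. The gap from the spool to the stool's −x edge is 245 mm.

The spool's min-x is at 245; the stool's min-x is 0; gap = 245 mm.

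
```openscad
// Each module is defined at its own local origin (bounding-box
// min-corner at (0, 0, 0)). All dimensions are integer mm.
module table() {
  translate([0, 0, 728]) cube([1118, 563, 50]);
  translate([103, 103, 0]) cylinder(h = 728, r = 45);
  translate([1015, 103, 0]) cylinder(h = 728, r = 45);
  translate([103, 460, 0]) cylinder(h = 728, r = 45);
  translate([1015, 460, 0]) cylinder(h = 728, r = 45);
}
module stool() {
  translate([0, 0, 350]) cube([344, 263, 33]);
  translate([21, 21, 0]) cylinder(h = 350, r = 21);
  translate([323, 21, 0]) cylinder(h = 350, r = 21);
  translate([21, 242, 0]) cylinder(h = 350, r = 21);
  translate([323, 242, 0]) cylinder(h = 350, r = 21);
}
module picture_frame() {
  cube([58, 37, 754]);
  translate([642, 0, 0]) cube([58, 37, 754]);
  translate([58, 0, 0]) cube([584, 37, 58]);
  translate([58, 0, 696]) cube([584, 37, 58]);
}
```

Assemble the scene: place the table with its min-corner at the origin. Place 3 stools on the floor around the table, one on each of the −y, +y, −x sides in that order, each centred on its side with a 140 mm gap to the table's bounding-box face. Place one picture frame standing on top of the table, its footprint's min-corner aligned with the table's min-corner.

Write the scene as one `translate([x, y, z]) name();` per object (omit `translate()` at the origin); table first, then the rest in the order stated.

table();
translate([387, -403, 0]) stool();
translate([387, 703, 0]) stool();
translate([-484, 150, 0]) stool();
translate([0, 0, 778]) picture_frame();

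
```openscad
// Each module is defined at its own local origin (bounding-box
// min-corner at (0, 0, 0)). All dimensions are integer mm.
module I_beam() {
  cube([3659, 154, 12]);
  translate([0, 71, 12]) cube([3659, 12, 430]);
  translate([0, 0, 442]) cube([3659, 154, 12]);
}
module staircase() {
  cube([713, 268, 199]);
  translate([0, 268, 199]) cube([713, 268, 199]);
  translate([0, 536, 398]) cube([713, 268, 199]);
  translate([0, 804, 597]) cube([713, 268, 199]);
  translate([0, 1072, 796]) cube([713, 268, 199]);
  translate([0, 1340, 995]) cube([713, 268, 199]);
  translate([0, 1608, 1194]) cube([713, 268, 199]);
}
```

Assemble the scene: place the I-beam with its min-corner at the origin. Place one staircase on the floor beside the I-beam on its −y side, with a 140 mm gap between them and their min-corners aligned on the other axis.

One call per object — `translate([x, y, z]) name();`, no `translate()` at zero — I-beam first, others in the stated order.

I_beam();
translate([0, -2016, 0]) staircase();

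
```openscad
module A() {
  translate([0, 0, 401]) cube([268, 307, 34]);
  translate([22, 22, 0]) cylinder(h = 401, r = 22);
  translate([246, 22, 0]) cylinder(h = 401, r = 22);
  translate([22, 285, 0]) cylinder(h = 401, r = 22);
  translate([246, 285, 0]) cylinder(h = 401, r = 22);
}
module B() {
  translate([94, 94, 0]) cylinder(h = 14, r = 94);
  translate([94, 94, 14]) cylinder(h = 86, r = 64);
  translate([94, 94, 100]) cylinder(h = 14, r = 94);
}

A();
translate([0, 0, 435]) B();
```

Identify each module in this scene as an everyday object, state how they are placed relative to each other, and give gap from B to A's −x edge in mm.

The spool's min-x is at 0; the stool's min-x is 0; gap = 0 mm.

A is a stool. B is a spool. The spool is on top of the stool. The gap from the spool to the stool's −x edge is 0 mm.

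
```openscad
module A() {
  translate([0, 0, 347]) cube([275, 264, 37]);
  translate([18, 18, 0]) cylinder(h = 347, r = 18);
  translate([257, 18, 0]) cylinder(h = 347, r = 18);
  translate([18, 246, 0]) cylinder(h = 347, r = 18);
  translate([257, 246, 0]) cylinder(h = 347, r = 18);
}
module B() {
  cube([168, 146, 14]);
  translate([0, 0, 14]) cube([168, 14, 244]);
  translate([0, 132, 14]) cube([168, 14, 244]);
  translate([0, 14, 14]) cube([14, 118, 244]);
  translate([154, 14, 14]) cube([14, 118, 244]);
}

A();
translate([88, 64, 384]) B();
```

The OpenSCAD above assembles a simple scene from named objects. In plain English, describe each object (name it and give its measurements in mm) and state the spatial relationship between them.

A is a simple wooden stool: a rectangular seat 275 mm (x) by 264 mm (y), 37 mm thick, top face at z = 384 mm, on four round legs, each 36 mm in diameter. The legs rest on z = 0, each leg's axis is inset half a diameter from the nearest pair of seat edges (so the leg's bounding box is flush with the corner).

B is an open storage box with external size 168×146×258 mm and wall thickness 14 mm (the base is also 14 mm thick). The base covers the whole footprint; the four walls stand on the base, with the y-facing walls full-width and the x-facing walls fitting between their inner faces.

The open box is on top of the stool.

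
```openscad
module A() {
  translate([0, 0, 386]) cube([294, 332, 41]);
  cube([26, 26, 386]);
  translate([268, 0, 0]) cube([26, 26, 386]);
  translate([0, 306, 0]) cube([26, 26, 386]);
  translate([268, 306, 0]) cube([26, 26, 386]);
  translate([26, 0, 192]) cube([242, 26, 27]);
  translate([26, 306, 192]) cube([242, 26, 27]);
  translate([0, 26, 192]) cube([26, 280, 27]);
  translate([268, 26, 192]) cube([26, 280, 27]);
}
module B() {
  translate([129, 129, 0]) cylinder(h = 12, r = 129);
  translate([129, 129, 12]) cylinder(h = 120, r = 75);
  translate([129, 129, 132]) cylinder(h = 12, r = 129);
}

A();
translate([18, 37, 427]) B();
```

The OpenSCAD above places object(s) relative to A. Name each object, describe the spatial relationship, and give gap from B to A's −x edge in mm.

The spool's min-x is at 18; the stool's min-x is 0; gap = 18 mm.

A is a stool. B is a spool. The spool is on top of the stool, centred. The gap from the spool to the stool's −x edge is 18 mm.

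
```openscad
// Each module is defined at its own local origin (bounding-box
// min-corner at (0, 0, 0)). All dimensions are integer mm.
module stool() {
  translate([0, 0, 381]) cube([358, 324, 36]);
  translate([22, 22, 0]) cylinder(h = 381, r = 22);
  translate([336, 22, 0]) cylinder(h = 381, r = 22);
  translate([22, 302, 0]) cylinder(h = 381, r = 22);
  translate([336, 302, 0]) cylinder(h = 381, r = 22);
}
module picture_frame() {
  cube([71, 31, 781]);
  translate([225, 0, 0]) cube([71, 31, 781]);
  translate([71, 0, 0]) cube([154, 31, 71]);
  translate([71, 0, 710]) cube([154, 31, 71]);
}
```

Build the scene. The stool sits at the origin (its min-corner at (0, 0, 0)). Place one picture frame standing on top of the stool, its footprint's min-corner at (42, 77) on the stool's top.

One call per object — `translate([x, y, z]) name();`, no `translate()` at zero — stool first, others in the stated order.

stool();
translate([42, 77, 417]) picture_frame();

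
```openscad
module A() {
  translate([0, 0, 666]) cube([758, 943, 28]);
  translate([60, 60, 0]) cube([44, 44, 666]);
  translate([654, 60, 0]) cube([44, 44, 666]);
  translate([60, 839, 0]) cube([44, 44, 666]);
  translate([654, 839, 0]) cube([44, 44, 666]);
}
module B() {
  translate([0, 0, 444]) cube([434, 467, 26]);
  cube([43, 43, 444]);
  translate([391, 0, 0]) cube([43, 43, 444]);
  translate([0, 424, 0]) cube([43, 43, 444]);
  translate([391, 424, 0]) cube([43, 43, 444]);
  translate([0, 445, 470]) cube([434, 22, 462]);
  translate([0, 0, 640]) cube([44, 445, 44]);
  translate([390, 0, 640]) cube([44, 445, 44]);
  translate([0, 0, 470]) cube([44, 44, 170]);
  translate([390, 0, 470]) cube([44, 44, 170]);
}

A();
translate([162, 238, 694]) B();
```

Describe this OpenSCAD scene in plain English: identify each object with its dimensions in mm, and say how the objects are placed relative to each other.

A is a table with a 758×943 mm rectangular top, 28 mm thick, top surface at z = 694 mm, supported by four 44×44 mm square legs, each inset 60 mm from the nearest pair of top edges, running from the floor.

B is a chair. The seat is a 434×467×26 mm slab with its top at z = 470 mm, on four 43×43 mm corner legs (flush with the seat edges, standing on z = 0). A flat backrest 22 mm thick, 462 mm tall, spans the full seat width and rises from the seat top along its +y edge, rear face flush with the rear of the seat. Two armrests of 44×44 mm section run along each side from the seat's front edge to the front of the backrest, top faces 214 mm above the seat top and outer faces flush with the seat's x-edges; a 44×44 mm post under the front of each armrest stands on the seat at the front corner.

The chair is on top of the table, centred.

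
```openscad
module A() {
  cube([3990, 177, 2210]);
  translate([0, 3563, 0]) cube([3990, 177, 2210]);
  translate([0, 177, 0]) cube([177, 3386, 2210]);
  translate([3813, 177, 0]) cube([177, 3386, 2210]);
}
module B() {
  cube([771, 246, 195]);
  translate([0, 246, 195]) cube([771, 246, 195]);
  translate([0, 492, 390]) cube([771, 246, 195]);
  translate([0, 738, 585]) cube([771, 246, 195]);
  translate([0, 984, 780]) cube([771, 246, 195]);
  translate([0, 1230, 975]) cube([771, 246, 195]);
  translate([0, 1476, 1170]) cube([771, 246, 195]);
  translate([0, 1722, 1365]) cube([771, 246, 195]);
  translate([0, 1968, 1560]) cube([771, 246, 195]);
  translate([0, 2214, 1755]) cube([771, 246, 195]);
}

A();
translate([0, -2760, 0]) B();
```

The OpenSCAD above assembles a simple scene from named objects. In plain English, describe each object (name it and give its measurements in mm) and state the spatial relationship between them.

A is a box-shaped house frame (walls only): outside footprint 3990×3740 mm, wall height 2210 mm, wall thickness 177 mm. The two y-facing walls run the full x-width; the two x-facing walls fit between the inner faces of the y-facing walls.

B is a run of 10 identical solid stair steps. Each tread is 771×246 mm and each step block is 195 mm high. Step 1 rests on the floor; step k is offset from step 1 by (k−1)×246 mm in y and (k−1)×195 mm in z.

The staircase is on the floor beside the house frame on its −y side.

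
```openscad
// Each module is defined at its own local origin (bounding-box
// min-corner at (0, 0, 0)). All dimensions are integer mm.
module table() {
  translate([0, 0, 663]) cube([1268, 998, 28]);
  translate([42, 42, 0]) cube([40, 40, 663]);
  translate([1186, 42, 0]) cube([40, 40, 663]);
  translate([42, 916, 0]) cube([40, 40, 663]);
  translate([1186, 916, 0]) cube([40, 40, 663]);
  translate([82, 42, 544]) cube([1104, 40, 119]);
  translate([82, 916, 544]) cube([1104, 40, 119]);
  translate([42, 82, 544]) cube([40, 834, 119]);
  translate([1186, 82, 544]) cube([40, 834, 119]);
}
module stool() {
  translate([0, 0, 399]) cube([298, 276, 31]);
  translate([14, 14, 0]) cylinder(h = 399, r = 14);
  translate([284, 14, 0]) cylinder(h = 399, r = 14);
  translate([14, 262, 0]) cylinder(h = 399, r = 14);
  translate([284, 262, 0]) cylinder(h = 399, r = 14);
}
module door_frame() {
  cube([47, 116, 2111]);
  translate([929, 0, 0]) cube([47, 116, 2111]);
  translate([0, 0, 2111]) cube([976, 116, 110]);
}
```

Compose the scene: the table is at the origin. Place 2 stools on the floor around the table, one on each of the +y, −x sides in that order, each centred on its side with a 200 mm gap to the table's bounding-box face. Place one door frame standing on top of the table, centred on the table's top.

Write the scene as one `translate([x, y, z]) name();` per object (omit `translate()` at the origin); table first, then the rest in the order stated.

table();
translate([485, 1198, 0]) stool();
translate([-498, 361, 0]) stool();
translate([146, 441, 691]) door_frame();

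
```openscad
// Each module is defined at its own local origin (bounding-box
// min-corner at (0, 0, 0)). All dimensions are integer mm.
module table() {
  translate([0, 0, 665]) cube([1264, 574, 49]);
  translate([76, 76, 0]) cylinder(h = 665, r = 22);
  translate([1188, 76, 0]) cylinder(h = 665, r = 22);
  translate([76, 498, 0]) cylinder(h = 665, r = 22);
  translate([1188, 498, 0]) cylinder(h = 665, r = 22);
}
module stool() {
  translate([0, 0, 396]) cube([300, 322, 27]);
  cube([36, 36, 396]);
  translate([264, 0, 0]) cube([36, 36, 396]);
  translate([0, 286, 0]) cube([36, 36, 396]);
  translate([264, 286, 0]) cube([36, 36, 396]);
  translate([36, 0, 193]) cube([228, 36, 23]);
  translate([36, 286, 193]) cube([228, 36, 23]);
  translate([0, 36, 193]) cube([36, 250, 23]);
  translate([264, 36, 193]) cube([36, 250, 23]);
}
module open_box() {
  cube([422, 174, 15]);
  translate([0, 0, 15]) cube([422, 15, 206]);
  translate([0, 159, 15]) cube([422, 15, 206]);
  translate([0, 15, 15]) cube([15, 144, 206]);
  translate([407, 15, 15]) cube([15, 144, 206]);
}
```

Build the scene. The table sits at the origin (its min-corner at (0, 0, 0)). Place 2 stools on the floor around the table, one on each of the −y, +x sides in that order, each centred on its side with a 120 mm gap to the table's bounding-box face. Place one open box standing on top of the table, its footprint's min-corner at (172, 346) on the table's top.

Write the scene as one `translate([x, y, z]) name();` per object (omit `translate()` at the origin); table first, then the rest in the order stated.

table();
translate([482, -442, 0]) stool();
translate([1384, 126, 0]) stool();
translate([172, 346, 714]) open_box();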